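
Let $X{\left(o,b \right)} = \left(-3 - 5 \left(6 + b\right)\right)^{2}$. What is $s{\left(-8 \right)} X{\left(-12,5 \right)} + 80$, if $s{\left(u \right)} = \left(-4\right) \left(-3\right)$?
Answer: $40448$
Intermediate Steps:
$s{\left(u \right)} = 12$
$X{\left(o,b \right)} = \left(-33 - 5 b\right)^{2}$ ($X{\left(o,b \right)} = \left(-3 - \left(30 + 5 b\right)\right)^{2} = \left(-33 - 5 b\right)^{2}$)
$s{\left(-8 \right)} X{\left(-12,5 \right)} + 80 = 12 \left(33 + 5 \cdot 5\right)^{2} + 80 = 12 \left(33 + 25\right)^{2} + 80 = 12 \cdot 58^{2} + 80 = 12 \cdot 3364 + 80 = 40368 + 80 = 40448$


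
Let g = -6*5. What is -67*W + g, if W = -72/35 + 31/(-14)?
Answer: 17933/70 ≈ 256.19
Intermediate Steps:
g = -30
W = -299/70 (W = -72*1/35 + 31*(-1/14) = -72/35 - 31/14 = -299/70 ≈ -4.2714)
-67*W + g = -67*(-299/70) - 30 = 20033/70 - 30 = 17933/70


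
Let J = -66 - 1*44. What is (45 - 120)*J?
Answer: 8250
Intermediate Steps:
J = -110 (J = -66 - 44 = -110)
(45 - 120)*J = (45 - 120)*(-110) = -75*(-110) = 8250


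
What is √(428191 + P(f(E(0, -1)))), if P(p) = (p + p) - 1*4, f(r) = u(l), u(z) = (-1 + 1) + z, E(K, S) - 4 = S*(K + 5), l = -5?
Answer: √428177 ≈ 654.35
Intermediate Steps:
E(K, S) = 4 + S*(5 + K) (E(K, S) = 4 + S*(K + 5) = 4 + S*(5 + K))
u(z) = z (u(z) = 0 + z = z)
f(r) = -5
P(p) = -4 + 2*p (P(p) = 2*p - 4 = -4 + 2*p)
√(428191 + P(f(E(0, -1)))) = √(428191 + (-4 + 2*(-5))) = √(428191 + (-4 - 10)) = √(428191 - 14) = √428177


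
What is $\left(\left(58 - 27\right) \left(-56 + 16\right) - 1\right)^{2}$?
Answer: $1540081$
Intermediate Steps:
$\left(\left(58 - 27\right) \left(-56 + 16\right) - 1\right)^{2} = \left(31 \left(-40\right) - 1\right)^{2} = \left(-1240 - 1\right)^{2} = \left(-1241\right)^{2} = 1540081$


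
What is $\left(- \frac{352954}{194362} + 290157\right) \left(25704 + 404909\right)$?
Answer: $\frac{1734605802169460}{13883} \approx 1.2494 \cdot 10^{11}$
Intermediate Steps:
$\left(- \frac{352954}{194362} + 290157\right) \left(25704 + 404909\right) = \left(\left(-352954\right) \frac{1}{194362} + 290157\right) 430613 = \left(- \frac{25211}{13883} + 290157\right) 430613 = \frac{4028224420}{13883} \cdot 430613 = \frac{1734605802169460}{13883}$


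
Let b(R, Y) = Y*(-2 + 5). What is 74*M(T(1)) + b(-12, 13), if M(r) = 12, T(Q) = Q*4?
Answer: 927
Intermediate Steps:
b(R, Y) = 3*Y (b(R, Y) = Y*3 = 3*Y)
T(Q) = 4*Q
74*M(T(1)) + b(-12, 13) = 74*12 + 3*13 = 888 + 39 = 927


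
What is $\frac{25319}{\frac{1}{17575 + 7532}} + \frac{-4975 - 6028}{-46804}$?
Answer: $\frac{29752560171935}{46804} \approx 6.3568 \cdot 10^{8}$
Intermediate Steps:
$\frac{25319}{\frac{1}{17575 + 7532}} + \frac{-4975 - 6028}{-46804} = \frac{25319}{\frac{1}{25107}} - - \frac{11003}{46804} = 25319 \frac{1}{\frac{1}{25107}} + \frac{11003}{46804} = 25319 \cdot 25107 + \frac{11003}{46804} = 635684133 + \frac{11003}{46804} = \frac{29752560171935}{46804}$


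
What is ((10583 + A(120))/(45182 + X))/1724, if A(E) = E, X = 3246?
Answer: 10703/83489872 ≈ 0.00012820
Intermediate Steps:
((10583 + A(120))/(45182 + X))/1724 = ((10583 + 120)/(45182 + 3246))/1724 = (10703/48428)*(1/1724) = 10703/83489872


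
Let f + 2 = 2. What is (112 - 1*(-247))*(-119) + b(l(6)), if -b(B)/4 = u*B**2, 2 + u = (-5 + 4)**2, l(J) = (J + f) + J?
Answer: -42145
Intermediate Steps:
f = 0 (f = -2 + 2 = 0)
l(J) = 2*J (l(J) = (J + 0) + J = J + J = 2*J)
u = -1 (u = -2 + (-5 + 4)**2 = -2 + (-1)**2 = -2 + 1 = -1)
b(B) = 4*B**2 (b(B) = -(-4)*B**2 = 4*B**2)
(112 - 1*(-247))*(-119) + b(l(6)) = (112 - 1*(-247))*(-119) + 4*(2*6)**2 = (112 + 247)*(-119) + 4*12**2 = 359*(-119) + 4*144 = -42721 + 576 = -42145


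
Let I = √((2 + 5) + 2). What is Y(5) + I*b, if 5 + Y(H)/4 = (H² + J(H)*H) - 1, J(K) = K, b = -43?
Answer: 47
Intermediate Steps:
I = 3 (I = √(7 + 2) = √9 = 3)
Y(H) = -24 + 8*H² (Y(H) = -20 + 4*((H² + H*H) - 1) = -20 + 4*((H² + H²) - 1) = -20 + 4*(2*H² - 1) = -20 + 4*(-1 + 2*H²) = -20 + (-4 + 8*H²) = -24 + 8*H²)
Y(5) + I*b = (-24 + 8*5²) + 3*(-43) = (-24 + 8*25) - 129 = (-24 + 200) - 129 = 176 - 129 = 47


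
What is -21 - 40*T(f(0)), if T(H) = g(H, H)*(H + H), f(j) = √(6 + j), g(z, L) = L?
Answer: -501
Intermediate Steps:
T(H) = 2*H² (T(H) = H*(H + H) = H*(2*H) = 2*H²)
-21 - 40*T(f(0)) = -21 - 80*(√(6 + 0))² = -21 - 80*(√6)² = -21 - 80*6 = -21 - 40*12 = -21 - 480 = -501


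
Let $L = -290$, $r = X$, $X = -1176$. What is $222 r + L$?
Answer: $-261362$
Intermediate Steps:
$r = -1176$
$222 r + L = 222 \left(-1176\right) - 290 = -261072 - 290 = -261362$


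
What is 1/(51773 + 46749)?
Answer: 1/98522 ≈ 1.0150e-5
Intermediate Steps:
1/(51773 + 46749) = 1/98522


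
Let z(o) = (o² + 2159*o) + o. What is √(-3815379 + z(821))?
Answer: I*√1367978 ≈ 1169.6*I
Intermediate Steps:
z(o) = o² + 2160*o
√(-3815379 + z(821)) = √(-3815379 + 821*(2160 + 821)) = √(-3815379 + 821*2981) = √(-3815379 + 2447401) = √(-1367978) = I*√1367978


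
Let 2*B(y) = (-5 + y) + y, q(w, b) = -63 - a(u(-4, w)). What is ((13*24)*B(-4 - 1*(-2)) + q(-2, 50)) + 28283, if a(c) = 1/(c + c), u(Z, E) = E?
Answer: 107265/4 ≈ 26816.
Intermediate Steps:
a(c) = 1/(2*c)
q(w, b) = -63 - 1/(2*w)
B(y) = -5/2 + y (B(y) = ((-5 + y) + y)/2 = (-5 + 2*y)/2 = -5/2 + y)
((13*24)*B(-4 - 1*(-2)) + q(-2, 50)) + 28283 = ((13*24)*(-5/2 + (-4 - 1*(-2))) + (-63 - ½/(-2))) + 28283 = (312*(-5/2 + (-4 + 2)) + (-63 - ½*(-½))) + 28283 = (312*(-5/2 - 2) + (-63 + ¼)) + 28283 = (312*(-9/2) - 251/4) + 28283 = (-1404 - 251/4) + 28283 = -5867/4 + 28283 = 107265/4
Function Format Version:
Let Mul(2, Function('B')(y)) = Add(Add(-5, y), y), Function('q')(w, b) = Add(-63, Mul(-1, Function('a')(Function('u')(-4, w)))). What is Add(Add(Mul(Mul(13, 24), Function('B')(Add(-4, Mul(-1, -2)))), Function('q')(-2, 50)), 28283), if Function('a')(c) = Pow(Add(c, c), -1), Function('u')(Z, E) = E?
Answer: Rational(107265, 4) ≈ 26816.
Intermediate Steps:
Function('a')(c) = Mul(Rational(1, 2), Pow(c, -1)) (Function('a')(c) = Pow(Mul(2, c), -1) = Mul(Rational(1, 2), Pow(c, -1)))
Function('q')(w, b) = Add(-63, Mul(Rational(-1, 2), Pow(w, -1))) (Function('q')(w, b) = Add(-63, Mul(-1, Mul(Rational(1, 2), Pow(w, -1)))) = Add(-63, Mul(Rational(-1, 2), Pow(w, -1))))
Function('B')(y) = Add(Rational(-5, 2), y) (Function('B')(y) = Mul(Rational(1, 2), Add(Add(-5, y), y)) = Mul(Rational(1, 2), Add(-5, Mul(2, y))) = Add(Rational(-5, 2), y))
Add(Add(Mul(Mul(13, 24), Function('B')(Add(-4, Mul(-1, -2)))), Function('q')(-2, 50)), 28283) = Add(Add(Mul(Mul(13, 24), Add(Rational(-5, 2), Add(-4, Mul(-1, -2)))), Add(-63, Mul(Rational(-1, 2), Pow(-2, -1)))), 28283) = Add(Add(Mul(312, Add(Rational(-5, 2), Add(-4, 2))), Add(-63, Mul(Rational(-1, 2), Rational(-1, 2)))), 28283) = Add(Add(Mul(312, Add(Rational(-5, 2), -2)), Add(-63, Rational(1, 4))), 28283) = Add(Add(Mul(312, Rational(-9, 2)), Rational(-251, 4)), 28283) = Add(Add(-1404, Rational(-251, 4)), 28283) = Add(Rational(-5867, 4), 28283) = Rational(107265, 4)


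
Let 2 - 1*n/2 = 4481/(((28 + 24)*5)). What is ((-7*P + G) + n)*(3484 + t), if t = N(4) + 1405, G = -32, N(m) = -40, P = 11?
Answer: -6762863/10 ≈ -6.7629e+5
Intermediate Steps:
n = -3961/130 (n = 4 - 8962/((28 + 24)*5) = 4 - 8962/(52*5) = 4 - 8962/260 = 4 - 2*4481/260 = 4 - 4481/130 = -3961/130 ≈ -30.469)
t = 1365 (t = -40 + 1405 = 1365)
((-7*P + G) + n)*(3484 + t) = ((-7*11 - 32) - 3961/130)*(3484 + 1365) = ((-77 - 32) - 3961/130)*4849 = (-109 - 3961/130)*4849 = -18131/130*4849 = -6762863/10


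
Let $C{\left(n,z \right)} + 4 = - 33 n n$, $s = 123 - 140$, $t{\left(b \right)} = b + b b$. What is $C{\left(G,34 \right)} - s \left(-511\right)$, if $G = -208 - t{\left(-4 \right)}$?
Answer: $-1605891$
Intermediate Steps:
$t{\left(b \right)} = b + b^{2}$
$s = -17$ ($s = 123 - 140 = -17$)
$G = -220$ ($G = -208 - - 4 \left(1 - 4\right) = -208 - \left(-4\right) \left(-3\right) = -208 - 12 = -220$)
$C{\left(n,z \right)} = -4 - 33 n^{2}$ ($C{\left(n,z \right)} = -4 - 33 n n = -4 - 33 n^{2}$)
$C{\left(G,34 \right)} - s \left(-511\right) = \left(-4 - 33 \left(-220\right)^{2}\right) - \left(-17\right) \left(-511\right) = \left(-4 - 1597200\right) - 8687 = -1597204 - 8687 = -1605891$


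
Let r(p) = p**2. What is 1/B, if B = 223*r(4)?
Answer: 1/3568 ≈ 0.00028027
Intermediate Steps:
B = 3568 (B = 223*4**2 = 223*16 = 3568)
1/B = 1/3568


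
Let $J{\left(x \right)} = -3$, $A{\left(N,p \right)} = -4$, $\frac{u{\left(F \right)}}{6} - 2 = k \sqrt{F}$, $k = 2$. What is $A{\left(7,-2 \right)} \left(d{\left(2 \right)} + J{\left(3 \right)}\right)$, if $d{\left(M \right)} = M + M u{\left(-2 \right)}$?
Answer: $-92 - 96 i \sqrt{2} \approx -92.0 - 135.76 i$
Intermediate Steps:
$u{\left(F \right)} = 12 + 12 \sqrt{F}$ ($u{\left(F \right)} = 12 + 6 \cdot 2 \sqrt{F} = 12 + 12 \sqrt{F}$)
$d{\left(M \right)} = M + M \left(12 + 12 i \sqrt{2}\right)$ ($d{\left(M \right)} = M + M \left(12 + 12 \sqrt{-2}\right) = M + M \left(12 + 12 i \sqrt{2}\right)$)
$A{\left(7,-2 \right)} \left(d{\left(2 \right)} + J{\left(3 \right)}\right) = - 4 \left(2 \left(13 + 12 i \sqrt{2}\right) - 3\right) = - 4 \left(\left(26 + 24 i \sqrt{2}\right) - 3\right) = - 4 \left(23 + 24 i \sqrt{2}\right) = -92 - 96 i \sqrt{2}$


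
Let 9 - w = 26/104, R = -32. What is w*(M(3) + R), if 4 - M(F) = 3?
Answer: -1085/4 ≈ -271.25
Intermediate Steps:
M(F) = 1 (M(F) = 4 - 1*3 = 4 - 3 = 1)
w = 35/4 (w = 9 - 26/104 = 9 - 1*¼ = 9 - ¼ = 35/4 ≈ 8.7500)
w*(M(3) + R) = 35*(1 - 32)/4 = (35/4)*(-31) = -1085/4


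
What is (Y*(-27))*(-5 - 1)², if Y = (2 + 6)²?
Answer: -62208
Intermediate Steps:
Y = 64 (Y = 8² = 64)
(Y*(-27))*(-5 - 1)² = (64*(-27))*(-5 - 1)² = -1728*(-6)² = -1728*36 = -62208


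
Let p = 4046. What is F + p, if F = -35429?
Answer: -31383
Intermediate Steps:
F + p = -35429 + 4046 = -31383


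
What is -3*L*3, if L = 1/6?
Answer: -3/2 ≈ -1.5000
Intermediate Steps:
L = ⅙ ≈ 0.16667
-3*L*3 = -3*⅙*3 = -½*3 = -3/2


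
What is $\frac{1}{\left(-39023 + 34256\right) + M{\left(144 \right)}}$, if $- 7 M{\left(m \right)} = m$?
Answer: $- \frac{7}{33513} \approx -0.00020887$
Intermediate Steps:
$M{\left(m \right)} = - \frac{m}{7}$
$\frac{1}{\left(-39023 + 34256\right) + M{\left(144 \right)}} = \frac{1}{\left(-39023 + 34256\right) - \frac{144}{7}} = \frac{1}{-4767 - \frac{144}{7}} = \frac{1}{- \frac{33513}{7}} = - \frac{7}{33513}$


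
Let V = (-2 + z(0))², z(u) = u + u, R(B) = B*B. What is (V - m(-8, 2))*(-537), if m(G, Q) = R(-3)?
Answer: 2685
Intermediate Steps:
R(B) = B²
m(G, Q) = 9 (m(G, Q) = (-3)² = 9)
z(u) = 2*u
V = 4 (V = (-2 + 2*0)² = (-2 + 0)² = (-2)² = 4)
(V - m(-8, 2))*(-537) = (4 - 1*9)*(-537) = (4 - 9)*(-537) = -5*(-537) = 2685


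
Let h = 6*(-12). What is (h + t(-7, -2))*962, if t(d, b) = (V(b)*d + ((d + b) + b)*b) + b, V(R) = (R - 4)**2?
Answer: -292448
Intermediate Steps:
V(R) = (-4 + R)**2
t(d, b) = b + b*(d + 2*b) + d*(-4 + b)**2 (t(d, b) = ((-4 + b)**2*d + ((d + b) + b)*b) + b = (d*(-4 + b)**2 + ((b + d) + b)*b) + b = (d*(-4 + b)**2 + (d + 2*b)*b) + b = (d*(-4 + b)**2 + b*(d + 2*b)) + b = (b*(d + 2*b) + d*(-4 + b)**2) + b = b + b*(d + 2*b) + d*(-4 + b)**2)
h = -72
(h + t(-7, -2))*962 = (-72 + (-2 + 2*(-2)**2 - 2*(-7) - 7*(-4 - 2)**2))*962 = (-72 + (-2 + 2*4 + 14 - 7*(-6)**2))*962 = (-72 + (-2 + 8 + 14 - 7*36))*962 = (-72 + (-2 + 8 + 14 - 252))*962 = (-72 - 232)*962 = -304*962 = -292448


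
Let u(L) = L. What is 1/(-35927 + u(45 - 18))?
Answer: -1/35900 ≈ -2.7855e-5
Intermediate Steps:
1/(-35927 + u(45 - 18)) = 1/(-35927 + (45 - 18)) = 1/(-35927 + 27) = 1/(-35900) = -1/35900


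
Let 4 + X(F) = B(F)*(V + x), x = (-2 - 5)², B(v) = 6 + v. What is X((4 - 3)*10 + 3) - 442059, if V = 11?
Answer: -440923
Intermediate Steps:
x = 49 (x = (-7)² = 49)
X(F) = 356 + 60*F (X(F) = -4 + (6 + F)*(11 + 49) = -4 + (6 + F)*60 = -4 + (360 + 60*F) = 356 + 60*F)
X((4 - 3)*10 + 3) - 442059 = (356 + 60*((4 - 3)*10 + 3)) - 442059 = (356 + 60*(1*10 + 3)) - 442059 = (356 + 60*(10 + 3)) - 442059 = (356 + 60*13) - 442059 = (356 + 780) - 442059 = 1136 - 442059 = -440923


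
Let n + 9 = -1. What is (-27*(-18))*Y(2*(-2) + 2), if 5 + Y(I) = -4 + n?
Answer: -9234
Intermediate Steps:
n = -10 (n = -9 - 1 = -10)
Y(I) = -19 (Y(I) = -5 + (-4 - 10) = -5 - 14 = -19)
(-27*(-18))*Y(2*(-2) + 2) = -27*(-18)*(-19) = 486*(-19) = -9234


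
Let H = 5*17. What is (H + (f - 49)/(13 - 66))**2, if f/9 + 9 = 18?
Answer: 20007729/2809 ≈ 7122.7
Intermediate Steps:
f = 81 (f = -81 + 9*18 = -81 + 162 = 81)
H = 85
(H + (f - 49)/(13 - 66))**2 = (85 + (81 - 49)/(13 - 66))**2 = (85 + 32/(-53))**2 = (85 + 32*(-1/53))**2 = (85 - 32/53)**2 = (4473/53)**2 = 20007729/2809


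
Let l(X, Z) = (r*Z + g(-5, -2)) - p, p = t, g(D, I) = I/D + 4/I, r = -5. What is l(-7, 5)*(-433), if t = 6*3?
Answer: 96559/5 ≈ 19312.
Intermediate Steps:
g(D, I) = 4/I + I/D
t = 18
p = 18
l(X, Z) = -98/5 - 5*Z (l(X, Z) = (-5*Z + (4/(-2) - 2/(-5))) - 1*18 = (-5*Z + (4*(-½) - 2*(-⅕))) - 18 = (-5*Z + (-2 + ⅖)) - 18 = (-5*Z - 8/5) - 18 = (-8/5 - 5*Z) - 18 = -98/5 - 5*Z)
l(-7, 5)*(-433) = (-98/5 - 5*5)*(-433) = (-98/5 - 25)*(-433) = -223/5*(-433) = 96559/5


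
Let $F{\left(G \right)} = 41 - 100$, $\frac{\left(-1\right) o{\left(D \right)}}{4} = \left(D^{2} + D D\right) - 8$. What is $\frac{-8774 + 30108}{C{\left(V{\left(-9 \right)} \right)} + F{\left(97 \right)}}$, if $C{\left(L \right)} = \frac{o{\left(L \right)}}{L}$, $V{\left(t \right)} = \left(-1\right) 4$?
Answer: $- \frac{21334}{35} \approx -609.54$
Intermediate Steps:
$V{\left(t \right)} = -4$
$o{\left(D \right)} = 32 - 8 D^{2}$ ($o{\left(D \right)} = - 4 \left(\left(D^{2} + D D\right) - 8\right) = - 4 \left(\left(D^{2} + D^{2}\right) - 8\right) = - 4 \left(2 D^{2} - 8\right) = - 4 \left(-8 + 2 D^{2}\right) = 32 - 8 D^{2}$)
$C{\left(L \right)} = \frac{32 - 8 L^{2}}{L}$
$F{\left(G \right)} = -59$ ($F{\left(G \right)} = 41 - 100 = -59$)
$\frac{-8774 + 30108}{C{\left(V{\left(-9 \right)} \right)} + F{\left(97 \right)}} = \frac{-8774 + 30108}{\left(\left(-8\right) \left(-4\right) + \frac{32}{-4}\right) - 59} = \frac{21334}{\left(32 + 32 \left(- \frac{1}{4}\right)\right) - 59} = \frac{21334}{\left(32 - 8\right) - 59} = \frac{21334}{24 - 59} = \frac{21334}{-35} = 21334 \left(- \frac{1}{35}\right) = - \frac{21334}{35}$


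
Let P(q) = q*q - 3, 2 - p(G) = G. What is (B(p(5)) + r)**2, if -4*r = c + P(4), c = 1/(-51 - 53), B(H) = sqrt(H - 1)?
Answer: 1132977/173056 - 1351*I/104 ≈ 6.5469 - 12.99*I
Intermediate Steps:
p(G) = 2 - G
B(H) = sqrt(-1 + H)
P(q) = -3 + q**2 (P(q) = q**2 - 3 = -3 + q**2)
c = -1/104 (c = 1/(-104) = -1/104 ≈ -0.0096154)
r = -1351/416 (r = -(-1/104 + (-3 + 4**2))/4 = -(-1/104 + (-3 + 16))/4 = -(-1/104 + 13)/4 = -1/4*1351/104 = -1351/416 ≈ -3.2476)
(B(p(5)) + r)**2 = (sqrt(-1 + (2 - 1*5)) - 1351/416)**2 = (sqrt(-1 + (2 - 5)) - 1351/416)**2 = (sqrt(-1 - 3) - 1351/416)**2 = (sqrt(-4) - 1351/416)**2 = (2*I - 1351/416)**2 = (-1351/416 + 2*I)**2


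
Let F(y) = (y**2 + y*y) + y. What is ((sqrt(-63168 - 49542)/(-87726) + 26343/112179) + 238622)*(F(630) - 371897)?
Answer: 3770177970847991/37393 - 7183061*I*sqrt(390)/87726 ≈ 1.0083e+11 - 1617.0*I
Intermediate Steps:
F(y) = y + 2*y**2 (F(y) = (y**2 + y**2) + y = 2*y**2 + y = y + 2*y**2)
((sqrt(-63168 - 49542)/(-87726) + 26343/112179) + 238622)*(F(630) - 371897) = ((sqrt(-63168 - 49542)/(-87726) + 26343/112179) + 238622)*(630*(1 + 2*630) - 371897) = ((sqrt(-112710)*(-1/87726) + 26343*(1/112179)) + 238622)*(630*(1 + 1260) - 371897) = (((17*I*sqrt(390))*(-1/87726) + 8781/37393) + 238622)*(630*1261 - 371897) = ((-17*I*sqrt(390)/87726 + 8781/37393) + 238622)*(794430 - 371897) = ((8781/37393 - 17*I*sqrt(390)/87726) + 238622)*422533 = (8922801227/37393 - 17*I*sqrt(390)/87726)*422533 = 3770177970847991/37393 - 7183061*I*sqrt(390)/87726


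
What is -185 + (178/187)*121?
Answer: -1187/17 ≈ -69.823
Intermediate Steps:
-185 + (178/187)*121 = -185 + 1958/17 = -1187/17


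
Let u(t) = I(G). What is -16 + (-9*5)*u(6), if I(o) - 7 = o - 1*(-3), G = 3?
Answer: -601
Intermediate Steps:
I(o) = 10 + o (I(o) = 7 + (o - 1*(-3)) = 7 + (o + 3) = 7 + (3 + o) = 10 + o)
u(t) = 13 (u(t) = 10 + 3 = 13)
-16 + (-9*5)*u(6) = -16 - 9*5*13 = -16 - 45*13 = -16 - 585 = -601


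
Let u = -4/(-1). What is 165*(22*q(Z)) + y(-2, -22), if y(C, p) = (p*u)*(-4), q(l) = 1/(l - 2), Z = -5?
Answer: -1166/7 ≈ -166.57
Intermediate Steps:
u = 4 (u = -4*(-1) = 4)
q(l) = 1/(-2 + l)
y(C, p) = -16*p (y(C, p) = (p*4)*(-4) = (4*p)*(-4) = -16*p)
165*(22*q(Z)) + y(-2, -22) = 165*(22/(-2 - 5)) - 16*(-22) = 165*(22/(-7)) + 352 = 165*(22*(-⅐)) + 352 = 165*(-22/7) + 352 = -3630/7 + 352 = -1166/7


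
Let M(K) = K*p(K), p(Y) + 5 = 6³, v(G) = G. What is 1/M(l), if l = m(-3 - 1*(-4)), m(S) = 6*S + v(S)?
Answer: 1/1477 ≈ 0.00067705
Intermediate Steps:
p(Y) = 211 (p(Y) = -5 + 6³ = -5 + 216 = 211)
m(S) = 7*S (m(S) = 6*S + S = 7*S)
l = 7 (l = 7*(-3 - 1*(-4)) = 7*(-3 + 4) = 7*1 = 7)
M(K) = 211*K (M(K) = K*211 = 211*K)
1/M(l) = 1/(211*7) = 1/1477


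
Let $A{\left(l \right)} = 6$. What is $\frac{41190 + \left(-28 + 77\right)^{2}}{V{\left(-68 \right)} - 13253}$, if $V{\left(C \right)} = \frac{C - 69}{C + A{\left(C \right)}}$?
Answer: $- \frac{2702642}{821549} \approx -3.2897$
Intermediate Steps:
$V{\left(C \right)} = \frac{-69 + C}{6 + C}$ ($V{\left(C \right)} = \frac{C - 69}{C + 6} = \frac{-69 + C}{6 + C}$)
$\frac{41190 + \left(-28 + 77\right)^{2}}{V{\left(-68 \right)} - 13253} = \frac{41190 + \left(-28 + 77\right)^{2}}{\frac{-69 - 68}{6 - 68} - 13253} = \frac{41190 + 49^{2}}{\frac{1}{-62} \left(-137\right) - 13253} = \frac{41190 + 2401}{\left(- \frac{1}{62}\right) \left(-137\right) - 13253} = \frac{43591}{\frac{137}{62} - 13253} = \frac{43591}{- \frac{821549}{62}} = 43591 \left(- \frac{62}{821549}\right) = - \frac{2702642}{821549}$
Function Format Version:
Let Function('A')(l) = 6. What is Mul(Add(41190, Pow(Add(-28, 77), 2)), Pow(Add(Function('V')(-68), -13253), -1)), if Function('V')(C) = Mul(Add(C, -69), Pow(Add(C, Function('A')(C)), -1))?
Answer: Rational(-2702642, 821549) ≈ -3.2897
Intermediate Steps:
Function('V')(C) = Mul(Pow(Add(6, C), -1), Add(-69, C)) (Function('V')(C) = Mul(Add(C, -69), Pow(Add(C, 6), -1)) = Mul(Add(-69, C), Pow(Add(6, C), -1)) = Mul(Pow(Add(6, C), -1), Add(-69, C)))
Mul(Add(41190, Pow(Add(-28, 77), 2)), Pow(Add(Function('V')(-68), -13253), -1)) = Mul(Add(41190, Pow(Add(-28, 77), 2)), Pow(Add(Mul(Pow(Add(6, -68), -1), Add(-69, -68)), -13253), -1)) = Mul(Add(41190, Pow(49, 2)), Pow(Add(Mul(Pow(-62, -1), -137), -13253), -1)) = Mul(Add(41190, 2401), Pow(Add(Mul(Rational(-1, 62), -137), -13253), -1)) = Mul(43591, Pow(Add(Rational(137, 62), -13253), -1)) = Mul(43591, Pow(Rational(-821549, 62), -1)) = Mul(43591, Rational(-62, 821549)) = Rational(-2702642, 821549)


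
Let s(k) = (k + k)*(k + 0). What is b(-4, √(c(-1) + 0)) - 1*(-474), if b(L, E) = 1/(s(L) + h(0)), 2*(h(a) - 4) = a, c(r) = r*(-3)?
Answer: 17065/36 ≈ 474.03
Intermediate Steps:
c(r) = -3*r
s(k) = 2*k² (s(k) = (2*k)*k = 2*k²)
h(a) = 4 + a/2
b(L, E) = 1/(4 + 2*L²) (b(L, E) = 1/(2*L² + (4 + (½)*0)) = 1/(2*L² + (4 + 0)) = 1/(2*L² + 4) = 1/(4 + 2*L²))
b(-4, √(c(-1) + 0)) - 1*(-474) = 1/(2*(2 + (-4)²)) - 1*(-474) = 1/(2*(2 + 16)) + 474 = (½)/18 + 474 = (½)*(1/18) + 474 = 1/36 + 474 = 17065/36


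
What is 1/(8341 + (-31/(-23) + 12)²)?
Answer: 529/4506638 ≈ 0.00011738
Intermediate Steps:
1/(8341 + (-31/(-23) + 12)²) = 1/(8341 + (-31*(-1/23) + 12)²) = 1/(8341 + (31/23 + 12)²) = 1/(8341 + (307/23)²) = 1/(8341 + 94249/529) = 1/(4506638/529) = 529/4506638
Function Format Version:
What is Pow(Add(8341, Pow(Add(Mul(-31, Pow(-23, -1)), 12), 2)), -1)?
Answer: Rational(529, 4506638) ≈ 0.00011738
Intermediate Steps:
Pow(Add(8341, Pow(Add(Mul(-31, Pow(-23, -1)), 12), 2)), -1) = Pow(Add(8341, Pow(Add(Mul(-31, Rational(-1, 23)), 12), 2)), -1) = Pow(Add(8341, Pow(Add(Rational(31, 23), 12), 2)), -1) = Pow(Add(8341, Pow(Rational(307, 23), 2)), -1) = Pow(Add(8341, Rational(94249, 529)), -1) = Pow(Rational(4506638, 529), -1) = Rational(529, 4506638)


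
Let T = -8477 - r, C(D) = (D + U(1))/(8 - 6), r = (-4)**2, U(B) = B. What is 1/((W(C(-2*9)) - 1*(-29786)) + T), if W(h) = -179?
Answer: 1/21114 ≈ 4.7362e-5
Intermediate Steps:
r = 16
C(D) = 1/2 + D/2 (C(D) = (D + 1)/(8 - 6) = (1 + D)/2 = (1 + D)*(1/2) = 1/2 + D/2)
T = -8493 (T = -8477 - 1*16 = -8477 - 16 = -8493)
1/((W(C(-2*9)) - 1*(-29786)) + T) = 1/((-179 - 1*(-29786)) - 8493) = 1/((-179 + 29786) - 8493) = 1/(29607 - 8493) = 1/21114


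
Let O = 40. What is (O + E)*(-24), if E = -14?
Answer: -624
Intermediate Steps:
(O + E)*(-24) = (40 - 14)*(-24) = 26*(-24) = -624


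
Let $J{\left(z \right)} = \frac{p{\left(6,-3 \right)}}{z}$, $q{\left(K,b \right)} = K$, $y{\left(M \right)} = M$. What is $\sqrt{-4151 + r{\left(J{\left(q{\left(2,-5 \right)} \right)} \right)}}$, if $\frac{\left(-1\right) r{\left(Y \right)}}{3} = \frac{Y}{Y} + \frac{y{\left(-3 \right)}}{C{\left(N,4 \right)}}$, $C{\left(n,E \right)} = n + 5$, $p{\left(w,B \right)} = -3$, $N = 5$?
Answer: $\frac{i \sqrt{415310}}{10} \approx 64.445 i$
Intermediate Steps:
$C{\left(n,E \right)} = 5 + n$
$J{\left(z \right)} = - \frac{3}{z}$
$r{\left(Y \right)} = - \frac{21}{10}$ ($r{\left(Y \right)} = - 3 \left(\frac{Y}{Y} - \frac{3}{5 + 5}\right) = - 3 \left(1 - \frac{3}{10}\right) = \left(-3\right) \frac{7}{10} = - \frac{21}{10}$)
$\sqrt{-4151 + r{\left(J{\left(q{\left(2,-5 \right)} \right)} \right)}} = \sqrt{-4151 - \frac{21}{10}} = \sqrt{- \frac{41531}{10}} = \frac{i \sqrt{415310}}{10}$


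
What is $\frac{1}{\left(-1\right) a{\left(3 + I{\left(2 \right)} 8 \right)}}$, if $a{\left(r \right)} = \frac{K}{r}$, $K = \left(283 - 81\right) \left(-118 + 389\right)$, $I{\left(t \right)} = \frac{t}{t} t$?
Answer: $- \frac{19}{54742} \approx -0.00034708$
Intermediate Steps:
$I{\left(t \right)} = t$ ($I{\left(t \right)} = 1 t = t$)
$K = 54742$ ($K = 202 \cdot 271 = 54742$)
$a{\left(r \right)} = \frac{54742}{r}$
$\frac{1}{\left(-1\right) a{\left(3 + I{\left(2 \right)} 8 \right)}} = \frac{1}{\left(-1\right) \frac{54742}{3 + 2 \cdot 8}} = \frac{1}{\left(-1\right) \frac{54742}{3 + 16}} = \frac{1}{\left(-1\right) \frac{54742}{19}} = \frac{1}{- \frac{54742}{19}} = - \frac{19}{54742}$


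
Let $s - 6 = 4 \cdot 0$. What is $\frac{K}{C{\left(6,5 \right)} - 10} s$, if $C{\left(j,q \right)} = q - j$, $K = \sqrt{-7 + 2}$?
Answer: $- \frac{6 i \sqrt{5}}{11} \approx - 1.2197 i$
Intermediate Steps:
$s = 6$ ($s = 6 + 4 \cdot 0 = 6 + 0 = 6$)
$K = i \sqrt{5}$ ($K = \sqrt{-5} = i \sqrt{5} \approx 2.2361 i$)
$\frac{K}{C{\left(6,5 \right)} - 10} s = \frac{i \sqrt{5}}{\left(5 - 6\right) - 10} \cdot 6 = \frac{i \sqrt{5}}{-1 - 10} \cdot 6 = \frac{i \sqrt{5}}{-11} \cdot 6 = - \frac{i \sqrt{5}}{11} \cdot 6 = - \frac{6 i \sqrt{5}}{11}$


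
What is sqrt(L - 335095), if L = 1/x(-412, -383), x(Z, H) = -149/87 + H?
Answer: 13*I*sqrt(2221225605310)/33470 ≈ 578.87*I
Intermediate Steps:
x(Z, H) = -149/87 + H (x(Z, H) = -149*1/87 + H = -149/87 + H)
L = -87/33470 (L = 1/(-149/87 - 383) = 1/(-33470/87) = -87/33470 ≈ -0.0025993)
sqrt(L - 335095) = sqrt(-87/33470 - 335095) = sqrt(-11215629737/33470) = 13*I*sqrt(2221225605310)/33470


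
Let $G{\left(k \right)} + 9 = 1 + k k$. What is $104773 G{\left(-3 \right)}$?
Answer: $104773$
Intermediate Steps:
$G{\left(k \right)} = -8 + k^{2}$ ($G{\left(k \right)} = -9 + \left(1 + k k\right) = -9 + \left(1 + k^{2}\right) = -8 + k^{2}$)
$104773 G{\left(-3 \right)} = 104773 \left(-8 + \left(-3\right)^{2}\right) = 104773 \left(-8 + 9\right) = 104773 \cdot 1 = 104773$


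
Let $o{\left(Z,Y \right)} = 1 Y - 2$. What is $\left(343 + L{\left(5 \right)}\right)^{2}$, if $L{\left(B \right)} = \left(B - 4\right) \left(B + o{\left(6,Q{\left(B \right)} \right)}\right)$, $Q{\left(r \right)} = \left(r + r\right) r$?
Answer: $156816$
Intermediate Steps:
$Q{\left(r \right)} = 2 r^{2}$ ($Q{\left(r \right)} = 2 r r = 2 r^{2}$)
$o{\left(Z,Y \right)} = -2 + Y$ ($o{\left(Z,Y \right)} = Y - 2 = -2 + Y$)
$L{\left(B \right)} = \left(-4 + B\right) \left(-2 + B + 2 B^{2}\right)$ ($L{\left(B \right)} = \left(B - 4\right) \left(B + \left(-2 + 2 B^{2}\right)\right) = \left(-4 + B\right) \left(-2 + B + 2 B^{2}\right)$)
$\left(343 + L{\left(5 \right)}\right)^{2} = \left(343 + \left(8 - 7 \cdot 5^{2} - 30 + 2 \cdot 5^{3}\right)\right)^{2} = \left(343 + \left(8 - 175 - 30 + 2 \cdot 125\right)\right)^{2} = \left(343 + \left(8 - 175 - 30 + 250\right)\right)^{2} = \left(343 + 53\right)^{2} = 396^{2} = 156816$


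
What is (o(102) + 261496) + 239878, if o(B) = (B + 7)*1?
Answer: 501483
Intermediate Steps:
o(B) = 7 + B (o(B) = (7 + B)*1 = 7 + B)
(o(102) + 261496) + 239878 = ((7 + 102) + 261496) + 239878 = (109 + 261496) + 239878 = 261605 + 239878 = 501483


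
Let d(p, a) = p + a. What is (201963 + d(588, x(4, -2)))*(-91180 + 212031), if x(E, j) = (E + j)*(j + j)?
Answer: 24477524093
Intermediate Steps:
x(E, j) = 2*j*(E + j) (x(E, j) = (E + j)*(2*j) = 2*j*(E + j))
d(p, a) = a + p
(201963 + d(588, x(4, -2)))*(-91180 + 212031) = (201963 + (2*(-2)*(4 - 2) + 588))*(-91180 + 212031) = (201963 + (2*(-2)*2 + 588))*120851 = (201963 + (-8 + 588))*120851 = (201963 + 580)*120851 = 202543*120851 = 24477524093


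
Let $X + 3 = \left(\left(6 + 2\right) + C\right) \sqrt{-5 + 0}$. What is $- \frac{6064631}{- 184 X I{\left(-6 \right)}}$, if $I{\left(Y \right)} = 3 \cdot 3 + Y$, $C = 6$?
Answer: $- \frac{6064631}{181976} - \frac{42452417 i \sqrt{5}}{272964} \approx -33.327 - 347.76 i$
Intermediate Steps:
$I{\left(Y \right)} = 9 + Y$
$X = -3 + 14 i \sqrt{5}$ ($X = -3 + \left(\left(6 + 2\right) + 6\right) \sqrt{-5 + 0} = -3 + \left(8 + 6\right) \sqrt{-5} = -3 + 14 i \sqrt{5} \approx -3.0 + 31.305 i$)
$- \frac{6064631}{- 184 X I{\left(-6 \right)}} = - \frac{6064631}{- 184 \left(-3 + 14 i \sqrt{5}\right) \left(9 - 6\right)} = - \frac{6064631}{\left(552 - 2576 i \sqrt{5}\right) 3} = - \frac{6064631}{1656 - 7728 i \sqrt{5}}$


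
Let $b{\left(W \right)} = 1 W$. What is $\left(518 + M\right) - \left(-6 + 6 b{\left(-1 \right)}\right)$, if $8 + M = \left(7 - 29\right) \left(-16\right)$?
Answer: $874$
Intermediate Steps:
$b{\left(W \right)} = W$
$M = 344$ ($M = -8 + \left(7 - 29\right) \left(-16\right) = -8 - -352 = -8 + 352 = 344$)
$\left(518 + M\right) - \left(-6 + 6 b{\left(-1 \right)}\right) = \left(518 + 344\right) + \left(\left(-6\right) \left(-1\right) + 6\right) = 862 + \left(6 + 6\right) = 862 + 12 = 874$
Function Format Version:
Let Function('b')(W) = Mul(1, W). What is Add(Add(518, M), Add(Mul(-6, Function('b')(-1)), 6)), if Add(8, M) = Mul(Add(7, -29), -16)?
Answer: 874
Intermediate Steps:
Function('b')(W) = W
M = 344 (M = Add(-8, Mul(Add(7, -29), -16)) = Add(-8, Mul(-22, -16)) = Add(-8, 352) = 344)
Add(Add(518, M), Add(Mul(-6, Function('b')(-1)), 6)) = Add(Add(518, 344), Add(Mul(-6, -1), 6)) = Add(862, Add(6, 6)) = Add(862, 12) = 874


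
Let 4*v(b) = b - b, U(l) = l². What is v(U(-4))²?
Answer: 0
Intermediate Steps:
v(b) = 0 (v(b) = (b - b)/4 = (¼)*0 = 0)
v(U(-4))² = 0² = 0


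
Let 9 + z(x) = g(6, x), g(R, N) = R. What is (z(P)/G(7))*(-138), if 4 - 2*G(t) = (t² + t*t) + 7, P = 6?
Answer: -828/101 ≈ -8.1980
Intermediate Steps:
z(x) = -3 (z(x) = -9 + 6 = -3)
G(t) = -3/2 - t² (G(t) = 2 - ((t² + t*t) + 7)/2 = 2 - ((t² + t²) + 7)/2 = 2 - (2*t² + 7)/2 = 2 - (7 + 2*t²)/2 = 2 + (-7/2 - t²) = -3/2 - t²)
(z(P)/G(7))*(-138) = -3/(-3/2 - 1*7²)*(-138) = -3/(-3/2 - 1*49)*(-138) = -3/(-3/2 - 49)*(-138) = -3/(-101/2)*(-138) = -3*(-2/101)*(-138) = (6/101)*(-138) = -828/101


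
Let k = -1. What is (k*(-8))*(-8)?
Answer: -64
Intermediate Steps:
(k*(-8))*(-8) = -1*(-8)*(-8) = 8*(-8) = -64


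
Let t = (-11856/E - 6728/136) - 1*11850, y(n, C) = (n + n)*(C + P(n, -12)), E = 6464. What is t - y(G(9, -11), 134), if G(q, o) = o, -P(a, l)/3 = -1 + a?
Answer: -56051841/6868 ≈ -8161.3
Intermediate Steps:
P(a, l) = 3 - 3*a (P(a, l) = -3*(-1 + a) = 3 - 3*a)
y(n, C) = 2*n*(3 + C - 3*n) (y(n, C) = (n + n)*(C + (3 - 3*n)) = (2*n)*(3 + C - 3*n) = 2*n*(3 + C - 3*n))
t = -81738161/6868 (t = (-11856/6464 - 6728/136) - 1*11850 = (-11856*1/6464 - 6728*1/136) - 11850 = (-741/404 - 841/17) - 11850 = -352361/6868 - 11850 = -81738161/6868 ≈ -11901.)
t - y(G(9, -11), 134) = -81738161/6868 - 2*(-11)*(3 + 134 - 3*(-11)) = -81738161/6868 - 2*(-11)*(3 + 134 + 33) = -81738161/6868 - 2*(-11)*170 = -81738161/6868 - 1*(-3740) = -81738161/6868 + 3740 = -56051841/6868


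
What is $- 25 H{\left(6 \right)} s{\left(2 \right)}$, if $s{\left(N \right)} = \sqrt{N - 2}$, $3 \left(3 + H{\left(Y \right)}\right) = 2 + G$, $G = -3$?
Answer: $0$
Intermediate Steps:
$H{\left(Y \right)} = - \frac{10}{3}$ ($H{\left(Y \right)} = -3 + \frac{2 - 3}{3} = -3 + \frac{1}{3} \left(-1\right) = -3 - \frac{1}{3} = - \frac{10}{3}$)
$s{\left(N \right)} = \sqrt{-2 + N}$
$- 25 H{\left(6 \right)} s{\left(2 \right)} = \left(-25\right) \left(- \frac{10}{3}\right) \sqrt{-2 + 2} = \frac{250 \sqrt{0}}{3} = \frac{250}{3} \cdot 0 = 0$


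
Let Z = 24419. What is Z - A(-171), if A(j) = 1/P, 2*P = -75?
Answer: 1831427/75 ≈ 24419.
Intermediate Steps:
P = -75/2 (P = (½)*(-75) = -75/2 ≈ -37.500)
A(j) = -2/75 (A(j) = 1/(-75/2) = -2/75)
Z - A(-171) = 24419 - 1*(-2/75) = 24419 + 2/75 = 1831427/75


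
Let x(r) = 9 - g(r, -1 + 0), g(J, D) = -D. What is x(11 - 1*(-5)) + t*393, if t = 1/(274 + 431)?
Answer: 2011/235 ≈ 8.5574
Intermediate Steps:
x(r) = 8 (x(r) = 9 - (-1)*(-1 + 0) = 9 - (-1)*(-1) = 9 - 1*1 = 9 - 1 = 8)
t = 1/705 ≈ 0.0014184
x(11 - 1*(-5)) + t*393 = 8 + (1/705)*393 = 8 + 131/235 = 2011/235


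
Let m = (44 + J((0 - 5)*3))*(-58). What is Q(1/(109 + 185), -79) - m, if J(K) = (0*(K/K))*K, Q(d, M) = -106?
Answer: 2446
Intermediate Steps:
J(K) = 0 (J(K) = (0*1)*K = 0*K = 0)
m = -2552 (m = (44 + 0)*(-58) = 44*(-58) = -2552)
Q(1/(109 + 185), -79) - m = -106 - 1*(-2552) = -106 + 2552 = 2446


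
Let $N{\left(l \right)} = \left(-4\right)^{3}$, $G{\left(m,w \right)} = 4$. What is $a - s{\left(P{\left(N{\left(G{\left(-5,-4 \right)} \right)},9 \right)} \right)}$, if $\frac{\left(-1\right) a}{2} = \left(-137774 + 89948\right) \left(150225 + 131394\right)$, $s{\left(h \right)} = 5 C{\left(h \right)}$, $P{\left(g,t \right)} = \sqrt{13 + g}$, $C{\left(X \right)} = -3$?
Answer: $26937420603$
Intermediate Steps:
$N{\left(l \right)} = -64$
$s{\left(h \right)} = -15$ ($s{\left(h \right)} = 5 \left(-3\right) = -15$)
$a = 26937420588$ ($a = - 2 \left(-137774 + 89948\right) \left(150225 + 131394\right) = - 2 \left(\left(-47826\right) 281619\right) = \left(-2\right) \left(-13468710294\right) = 26937420588$)
$a - s{\left(P{\left(N{\left(G{\left(-5,-4 \right)} \right)},9 \right)} \right)} = 26937420588 - -15 = 26937420588 + 15 = 26937420603$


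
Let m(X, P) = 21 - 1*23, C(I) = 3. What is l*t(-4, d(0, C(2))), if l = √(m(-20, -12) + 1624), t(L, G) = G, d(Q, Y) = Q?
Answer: 0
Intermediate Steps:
m(X, P) = -2 (m(X, P) = 21 - 23 = -2)
l = √1622 (l = √(-2 + 1624) = √1622 ≈ 40.274)
l*t(-4, d(0, C(2))) = √1622*0 = 0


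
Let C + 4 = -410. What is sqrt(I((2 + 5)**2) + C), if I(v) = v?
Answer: I*sqrt(365) ≈ 19.105*I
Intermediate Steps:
C = -414 (C = -4 - 410 = -414)
sqrt(I((2 + 5)**2) + C) = sqrt((2 + 5)**2 - 414) = sqrt(7**2 - 414) = sqrt(49 - 414) = sqrt(-365) = I*sqrt(365)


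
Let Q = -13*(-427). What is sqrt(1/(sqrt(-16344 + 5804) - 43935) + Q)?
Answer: sqrt(5551 - 1/(43935 - 2*I*sqrt(2635))) ≈ 74.505 - 0.e-10*I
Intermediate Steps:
Q = 5551
sqrt(1/(sqrt(-16344 + 5804) - 43935) + Q) = sqrt(1/(sqrt(-16344 + 5804) - 43935) + 5551) = sqrt(1/(sqrt(-10540) - 43935) + 5551) = sqrt(1/(2*I*sqrt(2635) - 43935) + 5551) = sqrt(1/(-43935 + 2*I*sqrt(2635)) + 5551) = sqrt(5551 + 1/(-43935 + 2*I*sqrt(2635)))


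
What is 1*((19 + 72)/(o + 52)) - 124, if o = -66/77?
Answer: -43755/358 ≈ -122.22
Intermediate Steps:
o = -6/7 (o = -66*1/77 = -6/7 ≈ -0.85714)
1*((19 + 72)/(o + 52)) - 124 = 1*((19 + 72)/(-6/7 + 52)) - 124 = 1*(91/(358/7)) - 124 = 1*(91*(7/358)) - 124 = 1*(637/358) - 124 = 637/358 - 124 = -43755/358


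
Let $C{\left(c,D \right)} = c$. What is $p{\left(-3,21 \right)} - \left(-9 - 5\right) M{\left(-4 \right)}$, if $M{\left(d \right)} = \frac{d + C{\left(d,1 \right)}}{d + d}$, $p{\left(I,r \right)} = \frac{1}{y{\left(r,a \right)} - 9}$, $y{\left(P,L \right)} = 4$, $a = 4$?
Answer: $\frac{69}{5} \approx 13.8$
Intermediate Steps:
$p{\left(I,r \right)} = - \frac{1}{5}$ ($p{\left(I,r \right)} = \frac{1}{4 - 9} = \frac{1}{-5} = - \frac{1}{5}$)
$M{\left(d \right)} = 1$ ($M{\left(d \right)} = \frac{d + d}{d + d} = \frac{2 d}{2 d} = 2 d \frac{1}{2 d} = 1$)
$p{\left(-3,21 \right)} - \left(-9 - 5\right) M{\left(-4 \right)} = - \frac{1}{5} - \left(-9 - 5\right) 1 = - \frac{1}{5} - \left(-14\right) 1 = - \frac{1}{5} - -14 = - \frac{1}{5} + 14 = \frac{69}{5}$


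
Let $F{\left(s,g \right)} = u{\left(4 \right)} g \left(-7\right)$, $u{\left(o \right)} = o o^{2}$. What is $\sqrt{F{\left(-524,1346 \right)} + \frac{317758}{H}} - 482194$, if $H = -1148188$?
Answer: $-482194 + \frac{9 i \sqrt{2453602866011794}}{574094} \approx -4.8219 \cdot 10^{5} + 776.54 i$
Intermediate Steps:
$u{\left(o \right)} = o^{3}$
$F{\left(s,g \right)} = - 448 g$ ($F{\left(s,g \right)} = 4^{3} g \left(-7\right) = 64 g \left(-7\right) = - 448 g$)
$\sqrt{F{\left(-524,1346 \right)} + \frac{317758}{H}} - 482194 = \sqrt{\left(-448\right) 1346 + \frac{317758}{-1148188}} - 482194 = \sqrt{-603008 + 317758 \left(- \frac{1}{1148188}\right)} - 482194 = \sqrt{-603008 - \frac{158879}{574094}} - 482194 = \sqrt{- \frac{346183433631}{574094}} - 482194 = \frac{9 i \sqrt{2453602866011794}}{574094} - 482194 = -482194 + \frac{9 i \sqrt{2453602866011794}}{574094}$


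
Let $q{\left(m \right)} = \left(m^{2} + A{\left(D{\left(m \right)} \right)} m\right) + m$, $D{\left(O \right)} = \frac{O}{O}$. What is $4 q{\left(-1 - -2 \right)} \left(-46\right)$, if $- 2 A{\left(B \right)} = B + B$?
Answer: $-184$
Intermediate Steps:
$D{\left(O \right)} = 1$
$A{\left(B \right)} = - B$ ($A{\left(B \right)} = - \frac{B + B}{2} = - \frac{2 B}{2} = - B$)
$q{\left(m \right)} = m^{2}$ ($q{\left(m \right)} = \left(m^{2} + \left(-1\right) 1 m\right) + m = \left(m^{2} - m\right) + m = m^{2}$)
$4 q{\left(-1 - -2 \right)} \left(-46\right) = 4 \left(-1 - -2\right)^{2} \left(-46\right) = 4 \left(-1 + 2\right)^{2} \left(-46\right) = 4 \cdot 1^{2} \left(-46\right) = 4 \cdot 1 \left(-46\right) = 4 \left(-46\right) = -184$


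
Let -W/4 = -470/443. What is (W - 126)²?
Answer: 2909307844/196249 ≈ 14825.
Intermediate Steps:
W = 1880/443 (W = -(-1880)/443 = -4*(-470/443) = 1880/443 ≈ 4.2438)
(W - 126)² = (1880/443 - 126)² = (-53938/443)² = 2909307844/196249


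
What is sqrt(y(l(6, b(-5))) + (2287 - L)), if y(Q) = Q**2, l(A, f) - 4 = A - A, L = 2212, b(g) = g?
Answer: sqrt(91) ≈ 9.5394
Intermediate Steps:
l(A, f) = 4 (l(A, f) = 4 + (A - A) = 4 + 0 = 4)
sqrt(y(l(6, b(-5))) + (2287 - L)) = sqrt(4**2 + (2287 - 1*2212)) = sqrt(16 + (2287 - 2212)) = sqrt(16 + 75) = sqrt(91)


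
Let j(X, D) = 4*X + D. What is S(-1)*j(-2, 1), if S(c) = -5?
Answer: 35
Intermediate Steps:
j(X, D) = D + 4*X
S(-1)*j(-2, 1) = -5*(1 + 4*(-2)) = -5*(1 - 8) = -5*(-7) = 35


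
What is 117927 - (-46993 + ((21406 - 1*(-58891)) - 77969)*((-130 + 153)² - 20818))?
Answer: 47397712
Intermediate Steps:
117927 - (-46993 + ((21406 - 1*(-58891)) - 77969)*((-130 + 153)² - 20818)) = 117927 - (-46993 + ((21406 + 58891) - 77969)*(23² - 20818)) = 117927 - (-46993 + (80297 - 77969)*(529 - 20818)) = 117927 - (-46993 + 2328*(-20289)) = 117927 - (-46993 - 47232792) = 117927 - 1*(-47279785) = 117927 + 47279785 = 47397712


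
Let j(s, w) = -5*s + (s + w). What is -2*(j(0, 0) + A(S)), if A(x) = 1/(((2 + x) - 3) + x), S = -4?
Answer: 2/9 ≈ 0.22222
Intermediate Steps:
j(s, w) = w - 4*s
A(x) = 1/(-1 + 2*x) (A(x) = 1/((-1 + x) + x) = 1/(-1 + 2*x))
-2*(j(0, 0) + A(S)) = -2*((0 - 4*0) + 1/(-1 + 2*(-4))) = -2*((0 + 0) + 1/(-1 - 8)) = -2*(0 + 1/(-9)) = -2*(0 - 1/9) = -2*(-1/9) = 2/9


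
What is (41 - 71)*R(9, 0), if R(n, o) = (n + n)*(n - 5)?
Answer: -2160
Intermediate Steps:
R(n, o) = 2*n*(-5 + n) (R(n, o) = (2*n)*(-5 + n) = 2*n*(-5 + n))
(41 - 71)*R(9, 0) = (41 - 71)*(2*9*(-5 + 9)) = -60*9*4 = -30*72 = -2160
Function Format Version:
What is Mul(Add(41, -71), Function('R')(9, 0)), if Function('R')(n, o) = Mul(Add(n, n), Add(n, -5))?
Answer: -2160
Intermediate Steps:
Function('R')(n, o) = Mul(2, n, Add(-5, n)) (Function('R')(n, o) = Mul(Mul(2, n), Add(-5, n)) = Mul(2, n, Add(-5, n)))
Mul(Add(41, -71), Function('R')(9, 0)) = Mul(Add(41, -71), Mul(2, 9, Add(-5, 9))) = Mul(-30, Mul(2, 9, 4)) = Mul(-30, 72) = -2160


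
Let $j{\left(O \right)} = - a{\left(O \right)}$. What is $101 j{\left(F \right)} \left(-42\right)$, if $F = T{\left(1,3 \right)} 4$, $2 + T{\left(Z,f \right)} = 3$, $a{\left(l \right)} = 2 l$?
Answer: $33936$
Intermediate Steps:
$T{\left(Z,f \right)} = 1$ ($T{\left(Z,f \right)} = -2 + 3 = 1$)
$F = 4$ ($F = 1 \cdot 4 = 4$)
$j{\left(O \right)} = - 2 O$
$101 j{\left(F \right)} \left(-42\right) = 101 \left(\left(-2\right) 4\right) \left(-42\right) = 101 \left(-8\right) \left(-42\right) = \left(-808\right) \left(-42\right) = 33936$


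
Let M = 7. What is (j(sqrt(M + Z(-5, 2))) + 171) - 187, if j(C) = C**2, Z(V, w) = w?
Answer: -7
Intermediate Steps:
(j(sqrt(M + Z(-5, 2))) + 171) - 187 = ((sqrt(7 + 2))**2 + 171) - 187 = ((sqrt(9))**2 + 171) - 187 = (3**2 + 171) - 187 = (9 + 171) - 187 = 180 - 187 = -7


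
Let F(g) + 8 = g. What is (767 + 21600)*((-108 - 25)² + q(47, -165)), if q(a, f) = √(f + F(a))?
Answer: 395649863 + 67101*I*√14 ≈ 3.9565e+8 + 2.5107e+5*I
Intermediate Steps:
F(g) = -8 + g
q(a, f) = √(-8 + a + f) (q(a, f) = √(f + (-8 + a)) = √(-8 + a + f))
(767 + 21600)*((-108 - 25)² + q(47, -165)) = (767 + 21600)*((-108 - 25)² + √(-8 + 47 - 165)) = 22367*((-133)² + √(-126)) = 22367*(17689 + 3*I*√14) = 395649863 + 67101*I*√14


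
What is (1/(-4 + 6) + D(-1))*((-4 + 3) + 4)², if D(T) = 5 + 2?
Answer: 135/2 ≈ 67.500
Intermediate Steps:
D(T) = 7
(1/(-4 + 6) + D(-1))*((-4 + 3) + 4)² = (1/(-4 + 6) + 7)*((-4 + 3) + 4)² = (1/2 + 7)*(-1 + 4)² = (½ + 7)*3² = (15/2)*9 = 135/2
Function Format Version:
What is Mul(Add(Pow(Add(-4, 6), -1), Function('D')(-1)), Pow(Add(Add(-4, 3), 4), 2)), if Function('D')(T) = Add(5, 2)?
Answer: Rational(135, 2) ≈ 67.500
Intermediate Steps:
Function('D')(T) = 7
Mul(Add(Pow(Add(-4, 6), -1), Function('D')(-1)), Pow(Add(Add(-4, 3), 4), 2)) = Mul(Add(Pow(Add(-4, 6), -1), 7), Pow(Add(Add(-4, 3), 4), 2)) = Mul(Add(Pow(2, -1), 7), Pow(Add(-1, 4), 2)) = Mul(Add(Rational(1, 2), 7), Pow(3, 2)) = Mul(Rational(15, 2), 9) = Rational(135, 2)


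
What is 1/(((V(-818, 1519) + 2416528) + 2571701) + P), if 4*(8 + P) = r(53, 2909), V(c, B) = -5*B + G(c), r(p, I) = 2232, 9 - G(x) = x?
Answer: 1/4982011 ≈ 2.0072e-7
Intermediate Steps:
G(x) = 9 - x
V(c, B) = 9 - c - 5*B (V(c, B) = -5*B + (9 - c) = 9 - c - 5*B)
P = 550 (P = -8 + (¼)*2232 = -8 + 558 = 550)
1/(((V(-818, 1519) + 2416528) + 2571701) + P) = 1/((((9 - 1*(-818) - 5*1519) + 2416528) + 2571701) + 550) = 1/((((9 + 818 - 7595) + 2416528) + 2571701) + 550) = 1/(((-6768 + 2416528) + 2571701) + 550) = 1/((2409760 + 2571701) + 550) = 1/(4981461 + 550) = 1/4982011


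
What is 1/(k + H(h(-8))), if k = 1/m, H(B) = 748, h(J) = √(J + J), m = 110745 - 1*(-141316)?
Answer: 252061/188541629 ≈ 0.0013369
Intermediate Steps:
m = 252061 (m = 110745 + 141316 = 252061)
h(J) = √2*√J (h(J) = √(2*J) = √2*√J)
k = 1/252061 ≈ 3.9673e-6
1/(k + H(h(-8))) = 1/(1/252061 + 748) = 1/(188541629/252061) = 252061/188541629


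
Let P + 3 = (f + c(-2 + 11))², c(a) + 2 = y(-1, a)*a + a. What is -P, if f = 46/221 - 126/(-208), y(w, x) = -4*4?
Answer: -57964186257/3125824 ≈ -18544.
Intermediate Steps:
y(w, x) = -16
c(a) = -2 - 15*a (c(a) = -2 + (-16*a + a) = -2 - 15*a)
f = 1439/1768 (f = 46*(1/221) - 126*(-1/208) = 46/221 + 63/104 = 1439/1768 ≈ 0.81391)
P = 57964186257/3125824 (P = -3 + (1439/1768 + (-2 - 15*(-2 + 11)))² = -3 + (1439/1768 + (-2 - 15*9))² = -3 + (1439/1768 + (-2 - 135))² = -3 + (1439/1768 - 137)² = -3 + (-240777/1768)² = -3 + 57973563729/3125824 = 57964186257/3125824 ≈ 18544.)
-P = -1*57964186257/3125824 = -57964186257/3125824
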